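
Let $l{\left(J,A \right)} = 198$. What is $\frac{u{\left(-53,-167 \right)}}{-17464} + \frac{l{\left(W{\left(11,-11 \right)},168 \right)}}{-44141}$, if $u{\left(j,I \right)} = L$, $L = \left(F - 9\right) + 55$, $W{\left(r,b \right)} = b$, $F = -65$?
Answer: $- \frac{70789}{20834552} \approx -0.0033977$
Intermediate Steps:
$L = -19$ ($L = \left(-65 - 9\right) + 55 = -74 + 55 = -19$)
$u{\left(j,I \right)} = -19$
$\frac{u{\left(-53,-167 \right)}}{-17464} + \frac{l{\left(W{\left(11,-11 \right)},168 \right)}}{-44141} = - \frac{19}{-17464} + \frac{198}{-44141} = \left(-19\right) \left(- \frac{1}{17464}\right) + 198 \left(- \frac{1}{44141}\right) = \frac{19}{17464} - \frac{198}{44141} = - \frac{70789}{20834552}$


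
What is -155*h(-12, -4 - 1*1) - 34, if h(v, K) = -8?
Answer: 1206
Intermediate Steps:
-155*h(-12, -4 - 1*1) - 34 = -155*(-8) - 34 = 1240 - 34 = 1206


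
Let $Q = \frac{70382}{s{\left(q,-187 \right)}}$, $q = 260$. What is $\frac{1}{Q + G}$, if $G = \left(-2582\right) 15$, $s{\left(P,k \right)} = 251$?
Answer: $- \frac{251}{9650848} \approx -2.6008 \cdot 10^{-5}$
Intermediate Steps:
$G = -38730$
$Q = \frac{70382}{251} \approx 280.41$
$\frac{1}{Q + G} = \frac{1}{\frac{70382}{251} - 38730} = \frac{1}{- \frac{9650848}{251}} = - \frac{251}{9650848}$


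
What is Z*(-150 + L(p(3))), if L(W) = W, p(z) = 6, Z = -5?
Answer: 720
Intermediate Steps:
Z*(-150 + L(p(3))) = -5*(-150 + 6) = -5*(-144) = 720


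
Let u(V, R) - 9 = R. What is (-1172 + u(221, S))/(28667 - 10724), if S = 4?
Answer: -1159/17943 ≈ -0.064593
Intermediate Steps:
u(V, R) = 9 + R
(-1172 + u(221, S))/(28667 - 10724) = (-1172 + (9 + 4))/(28667 - 10724) = (-1172 + 13)/17943 = -1159*1/17943 = -1159/17943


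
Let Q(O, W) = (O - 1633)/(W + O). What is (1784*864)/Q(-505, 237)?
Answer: 206544384/1069 ≈ 1.9321e+5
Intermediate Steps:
Q(O, W) = (-1633 + O)/(O + W)
(1784*864)/Q(-505, 237) = (1784*864)/(((-1633 - 505)/(-505 + 237))) = 1541376/((-2138/(-268))) = 1541376/((-1/268*(-2138))) = 1541376/(1069/134) = 1541376*(134/1069) = 206544384/1069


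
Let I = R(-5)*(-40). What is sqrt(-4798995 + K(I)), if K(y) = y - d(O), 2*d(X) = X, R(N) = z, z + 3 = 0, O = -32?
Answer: I*sqrt(4798859) ≈ 2190.6*I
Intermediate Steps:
z = -3 (z = -3 + 0 = -3)
R(N) = -3
d(X) = X/2
I = 120 (I = -3*(-40) = 120)
K(y) = 16 + y (K(y) = y - (-32)/2 = y - 1*(-16) = y + 16 = 16 + y)
sqrt(-4798995 + K(I)) = sqrt(-4798995 + (16 + 120)) = sqrt(-4798995 + 136) = sqrt(-4798859) = I*sqrt(4798859)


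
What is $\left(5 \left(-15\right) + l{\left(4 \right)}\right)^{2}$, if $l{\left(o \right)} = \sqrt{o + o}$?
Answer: $5633 - 300 \sqrt{2} \approx 5208.7$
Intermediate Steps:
$l{\left(o \right)} = \sqrt{2} \sqrt{o}$ ($l{\left(o \right)} = \sqrt{2 o} = \sqrt{2} \sqrt{o}$)
$\left(5 \left(-15\right) + l{\left(4 \right)}\right)^{2} = \left(5 \left(-15\right) + \sqrt{2} \sqrt{4}\right)^{2} = \left(-75 + \sqrt{2} \cdot 2\right)^{2} = \left(-75 + 2 \sqrt{2}\right)^{2}$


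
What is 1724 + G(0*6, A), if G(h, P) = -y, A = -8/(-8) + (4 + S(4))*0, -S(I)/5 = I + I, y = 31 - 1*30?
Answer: 1723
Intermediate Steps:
y = 1 (y = 31 - 30 = 1)
S(I) = -10*I (S(I) = -5*(I + I) = -10*I)
A = 1 (A = -8/(-8) + (4 - 10*4)*0 = -8*(-1/8) + (4 - 40)*0 = 1 - 36*0 = 1 + 0 = 1)
G(h, P) = -1 (G(h, P) = -1*1 = -1)
1724 + G(0*6, A) = 1724 - 1 = 1723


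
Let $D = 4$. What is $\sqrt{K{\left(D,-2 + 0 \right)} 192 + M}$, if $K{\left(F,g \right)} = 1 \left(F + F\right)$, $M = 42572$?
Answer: $2 \sqrt{11027} \approx 210.02$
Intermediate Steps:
$K{\left(F,g \right)} = 2 F$ ($K{\left(F,g \right)} = 1 \cdot 2 F = 2 F$)
$\sqrt{K{\left(D,-2 + 0 \right)} 192 + M} = \sqrt{2 \cdot 4 \cdot 192 + 42572} = \sqrt{8 \cdot 192 + 42572} = \sqrt{1536 + 42572} = \sqrt{44108} = 2 \sqrt{11027}$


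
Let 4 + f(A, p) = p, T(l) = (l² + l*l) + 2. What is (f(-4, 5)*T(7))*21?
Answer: 2100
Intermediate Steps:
T(l) = 2 + 2*l² (T(l) = (l² + l²) + 2 = 2*l² + 2 = 2 + 2*l²)
f(A, p) = -4 + p
(f(-4, 5)*T(7))*21 = ((-4 + 5)*(2 + 2*7²))*21 = (1*(2 + 2*49))*21 = (1*(2 + 98))*21 = (1*100)*21 = 100*21 = 2100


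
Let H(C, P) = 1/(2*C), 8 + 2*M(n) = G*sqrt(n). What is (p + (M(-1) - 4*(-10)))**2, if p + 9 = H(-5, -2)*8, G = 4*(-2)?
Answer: 16761/25 - 1048*I/5 ≈ 670.44 - 209.6*I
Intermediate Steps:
G = -8
M(n) = -4 - 4*sqrt(n) (M(n) = -4 + (-8*sqrt(n))/2 = -4 - 4*sqrt(n))
H(C, P) = 1/(2*C)
p = -49/5 (p = -9 + ((1/2)/(-5))*8 = -9 + ((1/2)*(-1/5))*8 = -9 - 1/10*8 = -9 - 4/5 = -49/5 ≈ -9.8000)
(p + (M(-1) - 4*(-10)))**2 = (-49/5 + ((-4 - 4*I) - 4*(-10)))**2 = (-49/5 + ((-4 - 4*I) + 40))**2 = (-49/5 + (36 - 4*I))**2 = (131/5 - 4*I)**2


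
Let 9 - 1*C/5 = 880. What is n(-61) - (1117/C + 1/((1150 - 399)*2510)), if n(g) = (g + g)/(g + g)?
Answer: 2062954073/1641843710 ≈ 1.2565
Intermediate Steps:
C = -4355 (C = 45 - 5*880 = 45 - 4400 = -4355)
n(g) = 1 (n(g) = (2*g)/((2*g)) = (2*g)*(1/(2*g)) = 1)
n(-61) - (1117/C + 1/((1150 - 399)*2510)) = 1 - (1117/(-4355) + 1/((1150 - 399)*2510)) = 1 - (1117*(-1/4355) + (1/2510)/751) = 1 - (-1117/4355 + (1/751)*(1/2510)) = 1 - (-1117/4355 + 1/1885010) = 1 - 1*(-421110363/1641843710) = 1 + 421110363/1641843710 = 2062954073/1641843710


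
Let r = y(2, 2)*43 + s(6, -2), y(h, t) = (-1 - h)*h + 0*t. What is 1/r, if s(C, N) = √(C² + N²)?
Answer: -129/33262 - √10/33262 ≈ -0.0039734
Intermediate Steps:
y(h, t) = h*(-1 - h) (y(h, t) = h*(-1 - h) + 0 = h*(-1 - h))
r = -258 + 2*√10 (r = -1*2*(1 + 2)*43 + √(6² + (-2)²) = -1*2*3*43 + √(36 + 4) = -6*43 + √40 = -258 + 2*√10 ≈ -251.68)
1/r = 1/(-258 + 2*√10)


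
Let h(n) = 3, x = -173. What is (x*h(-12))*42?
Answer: -21798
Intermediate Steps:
(x*h(-12))*42 = -173*3*42 = -519*42 = -21798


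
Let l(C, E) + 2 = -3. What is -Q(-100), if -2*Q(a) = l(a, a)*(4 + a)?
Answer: 240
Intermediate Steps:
l(C, E) = -5 (l(C, E) = -2 - 3 = -5)
Q(a) = 10 + 5*a/2 (Q(a) = -(-5)*(4 + a)/2 = -(-20 - 5*a)/2 = 10 + 5*a/2)
-Q(-100) = -(10 + (5/2)*(-100)) = -(10 - 250) = -1*(-240) = 240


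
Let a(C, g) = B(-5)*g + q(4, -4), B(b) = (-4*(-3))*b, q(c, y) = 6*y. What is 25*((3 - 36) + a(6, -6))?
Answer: 7575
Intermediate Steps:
B(b) = 12*b
a(C, g) = -24 - 60*g (a(C, g) = (12*(-5))*g + 6*(-4) = -60*g - 24 = -24 - 60*g)
25*((3 - 36) + a(6, -6)) = 25*((3 - 36) + (-24 - 60*(-6))) = 25*(-33 + (-24 + 360)) = 25*(-33 + 336) = 25*303 = 7575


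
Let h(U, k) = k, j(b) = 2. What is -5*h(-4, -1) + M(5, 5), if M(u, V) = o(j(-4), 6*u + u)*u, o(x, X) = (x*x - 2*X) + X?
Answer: -150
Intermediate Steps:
o(x, X) = x**2 - X (o(x, X) = (x**2 - 2*X) + X = x**2 - X)
M(u, V) = u*(4 - 7*u) (M(u, V) = (2**2 - (6*u + u))*u = (4 - 7*u)*u = u*(4 - 7*u))
-5*h(-4, -1) + M(5, 5) = -5*(-1) + 5*(4 - 7*5) = 5 + 5*(4 - 35) = 5 + 5*(-31) = 5 - 155 = -150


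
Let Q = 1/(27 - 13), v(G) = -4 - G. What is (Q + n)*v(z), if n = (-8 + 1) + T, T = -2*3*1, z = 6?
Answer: 905/7 ≈ 129.29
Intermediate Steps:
Q = 1/14 ≈ 0.071429
T = -6 (T = -6*1 = -6)
n = -13 (n = (-8 + 1) - 6 = -7 - 6 = -13)
(Q + n)*v(z) = (1/14 - 13)*(-4 - 1*6) = -181*(-4 - 6)/14 = -181/14*(-10) = 905/7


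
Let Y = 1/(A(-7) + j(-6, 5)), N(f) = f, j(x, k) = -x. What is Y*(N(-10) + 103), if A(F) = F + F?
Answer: -93/8 ≈ -11.625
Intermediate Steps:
A(F) = 2*F
Y = -⅛ (Y = 1/(2*(-7) - 1*(-6)) = 1/(-14 + 6) = 1/(-8) = -⅛ ≈ -0.12500)
Y*(N(-10) + 103) = -(-10 + 103)/8 = -⅛*93 = -93/8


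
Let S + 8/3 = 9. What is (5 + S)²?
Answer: 1156/9 ≈ 128.44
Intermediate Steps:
S = 19/3 (S = -8/3 + 9 = 19/3 ≈ 6.3333)
(5 + S)² = (5 + 19/3)² = (34/3)² = 1156/9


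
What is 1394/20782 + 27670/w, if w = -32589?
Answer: -264804437/338632299 ≈ -0.78198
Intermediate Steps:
1394/20782 + 27670/w = 1394/20782 + 27670/(-32589) = 1394*(1/20782) + 27670*(-1/32589) = 697/10391 - 27670/32589 = -264804437/338632299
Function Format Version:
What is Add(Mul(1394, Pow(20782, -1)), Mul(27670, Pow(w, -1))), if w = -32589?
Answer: Rational(-264804437, 338632299) ≈ -0.78198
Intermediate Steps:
Add(Mul(1394, Pow(20782, -1)), Mul(27670, Pow(w, -1))) = Add(Mul(1394, Pow(20782, -1)), Mul(27670, Pow(-32589, -1))) = Add(Mul(1394, Rational(1, 20782)), Mul(27670, Rational(-1, 32589))) = Add(Rational(697, 10391), Rational(-27670, 32589)) = Rational(-264804437, 338632299)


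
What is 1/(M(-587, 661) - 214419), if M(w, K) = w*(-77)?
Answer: -1/169220 ≈ -5.9095e-6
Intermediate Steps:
M(w, K) = -77*w
1/(M(-587, 661) - 214419) = 1/(-77*(-587) - 214419) = 1/(45199 - 214419) = 1/(-169220) = -1/169220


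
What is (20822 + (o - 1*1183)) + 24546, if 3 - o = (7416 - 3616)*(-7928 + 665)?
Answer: 27643588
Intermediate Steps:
o = 27599403 (o = 3 - (7416 - 3616)*(-7928 + 665) = 3 - 3800*(-7263) = 3 - 1*(-27599400) = 3 + 27599400 = 27599403)
(20822 + (o - 1*1183)) + 24546 = (20822 + (27599403 - 1*1183)) + 24546 = (20822 + (27599403 - 1183)) + 24546 = (20822 + 27598220) + 24546 = 27619042 + 24546 = 27643588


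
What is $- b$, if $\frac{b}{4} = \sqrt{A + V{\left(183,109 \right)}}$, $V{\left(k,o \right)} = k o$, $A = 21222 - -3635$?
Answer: $- 8 \sqrt{11201} \approx -846.68$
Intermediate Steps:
$A = 24857$ ($A = 21222 + 3635 = 24857$)
$b = 8 \sqrt{11201}$ ($b = 4 \sqrt{24857 + 183 \cdot 109} = 4 \sqrt{24857 + 19947} = 4 \sqrt{44804} = 4 \cdot 2 \sqrt{11201} = 8 \sqrt{11201} \approx 846.68$)
$- b = - 8 \sqrt{11201}$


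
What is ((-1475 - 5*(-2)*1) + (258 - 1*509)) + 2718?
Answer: 1002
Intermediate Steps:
((-1475 - 5*(-2)*1) + (258 - 1*509)) + 2718 = ((-1475 + 10*1) + (258 - 509)) + 2718 = ((-1475 + 10) - 251) + 2718 = (-1465 - 251) + 2718 = -1716 + 2718 = 1002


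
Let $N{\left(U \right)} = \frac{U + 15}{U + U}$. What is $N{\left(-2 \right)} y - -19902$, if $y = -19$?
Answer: $\frac{79855}{4} \approx 19964.0$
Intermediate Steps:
$N{\left(U \right)} = \frac{15 + U}{2 U}$
$N{\left(-2 \right)} y - -19902 = \frac{15 - 2}{2 \left(-2\right)} \left(-19\right) - -19902 = \frac{1}{2} \left(- \frac{1}{2}\right) 13 \left(-19\right) + 19902 = \left(- \frac{13}{4}\right) \left(-19\right) + 19902 = \frac{247}{4} + 19902 = \frac{79855}{4}$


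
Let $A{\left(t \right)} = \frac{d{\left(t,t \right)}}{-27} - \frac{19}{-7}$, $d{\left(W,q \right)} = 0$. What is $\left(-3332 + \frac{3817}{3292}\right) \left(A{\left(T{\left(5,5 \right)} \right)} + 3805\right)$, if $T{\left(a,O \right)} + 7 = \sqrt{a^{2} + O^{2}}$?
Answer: $- \frac{146132247529}{11522} \approx -1.2683 \cdot 10^{7}$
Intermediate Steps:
$T{\left(a,O \right)} = -7 + \sqrt{O^{2} + a^{2}}$ ($T{\left(a,O \right)} = -7 + \sqrt{a^{2} + O^{2}} = -7 + \sqrt{O^{2} + a^{2}}$)
$A{\left(t \right)} = \frac{19}{7}$ ($A{\left(t \right)} = \frac{0}{-27} - \frac{19}{-7} = 0 \left(- \frac{1}{27}\right) - - \frac{19}{7} = 0 + \frac{19}{7} = \frac{19}{7}$)
$\left(-3332 + \frac{3817}{3292}\right) \left(A{\left(T{\left(5,5 \right)} \right)} + 3805\right) = \left(-3332 + \frac{3817}{3292}\right) \left(\frac{19}{7} + 3805\right) = \left(-3332 + 3817 \cdot \frac{1}{3292}\right) \frac{26654}{7} = \left(-3332 + \frac{3817}{3292}\right) \frac{26654}{7} = \left(- \frac{10965127}{3292}\right) \frac{26654}{7} = - \frac{146132247529}{11522}$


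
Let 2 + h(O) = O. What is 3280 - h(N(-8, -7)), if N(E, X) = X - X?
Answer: 3282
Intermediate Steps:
N(E, X) = 0
h(O) = -2 + O
3280 - h(N(-8, -7)) = 3280 - (-2 + 0) = 3280 - 1*(-2) = 3280 + 2 = 3282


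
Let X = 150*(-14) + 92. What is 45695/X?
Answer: -45695/2008 ≈ -22.756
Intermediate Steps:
X = -2008 (X = -2100 + 92 = -2008)
45695/X = 45695/(-2008) = 45695*(-1/2008) = -45695/2008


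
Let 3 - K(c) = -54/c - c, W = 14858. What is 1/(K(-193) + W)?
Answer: 193/2830870 ≈ 6.8177e-5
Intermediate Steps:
K(c) = 3 + c + 54/c (K(c) = 3 - (-54/c - c) = 3 - (-c - 54/c) = 3 + (c + 54/c) = 3 + c + 54/c)
1/(K(-193) + W) = 1/((3 - 193 + 54/(-193)) + 14858) = 1/((3 - 193 + 54*(-1/193)) + 14858) = 1/((3 - 193 - 54/193) + 14858) = 1/(-36724/193 + 14858) = 1/(2830870/193) = 193/2830870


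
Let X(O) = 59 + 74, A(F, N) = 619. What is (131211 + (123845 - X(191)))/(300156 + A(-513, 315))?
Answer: 254923/300775 ≈ 0.84755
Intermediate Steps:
X(O) = 133
(131211 + (123845 - X(191)))/(300156 + A(-513, 315)) = (131211 + (123845 - 1*133))/(300156 + 619) = (131211 + (123845 - 133))/300775 = (131211 + 123712)*(1/300775) = 254923*(1/300775) = 254923/300775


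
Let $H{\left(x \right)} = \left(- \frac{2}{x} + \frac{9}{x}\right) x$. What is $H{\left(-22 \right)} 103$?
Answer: $721$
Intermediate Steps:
$H{\left(x \right)} = 7$ ($H{\left(x \right)} = \frac{7}{x} x = 7$)
$H{\left(-22 \right)} 103 = 7 \cdot 103 = 721$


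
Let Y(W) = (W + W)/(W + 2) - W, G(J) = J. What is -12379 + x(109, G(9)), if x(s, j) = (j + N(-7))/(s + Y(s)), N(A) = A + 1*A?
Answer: -2699177/218 ≈ -12382.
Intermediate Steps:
N(A) = 2*A (N(A) = A + A = 2*A)
Y(W) = -W + 2*W/(2 + W) (Y(W) = (2*W)/(2 + W) - W = 2*W/(2 + W) - W = -W + 2*W/(2 + W))
x(s, j) = (-14 + j)/(s - s²/(2 + s)) (x(s, j) = (j + 2*(-7))/(s - s²/(2 + s)) = (j - 14)/(s - s²/(2 + s)) = (-14 + j)/(s - s²/(2 + s)))
-12379 + x(109, G(9)) = -12379 + (½)*(-14 + 9)*(2 + 109)/109 = -12379 + (½)*(1/109)*(-5)*111 = -12379 - 555/218 = -2699177/218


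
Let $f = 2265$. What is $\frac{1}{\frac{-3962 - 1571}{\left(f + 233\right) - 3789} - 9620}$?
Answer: $- \frac{1291}{12413887} \approx -0.000104$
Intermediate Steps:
$\frac{1}{\frac{-3962 - 1571}{\left(f + 233\right) - 3789} - 9620} = \frac{1}{\frac{-3962 - 1571}{\left(2265 + 233\right) - 3789} - 9620} = \frac{1}{- \frac{5533}{2498 - 3789} - 9620} = \frac{1}{- \frac{5533}{-1291} - 9620} = \frac{1}{\left(-5533\right) \left(- \frac{1}{1291}\right) - 9620} = \frac{1}{\frac{5533}{1291} - 9620} = \frac{1}{- \frac{12413887}{1291}} = - \frac{1291}{12413887}$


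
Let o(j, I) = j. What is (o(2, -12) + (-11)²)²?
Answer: 15129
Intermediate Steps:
(o(2, -12) + (-11)²)² = (2 + (-11)²)² = (2 + 121)² = 123² = 15129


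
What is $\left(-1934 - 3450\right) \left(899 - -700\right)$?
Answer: $-8609016$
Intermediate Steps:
$\left(-1934 - 3450\right) \left(899 - -700\right) = - 5384 \left(899 + 700\right) = \left(-5384\right) 1599 = -8609016$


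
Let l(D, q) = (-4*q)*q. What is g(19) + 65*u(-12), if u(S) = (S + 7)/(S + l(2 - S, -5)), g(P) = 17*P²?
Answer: 687669/112 ≈ 6139.9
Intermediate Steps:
l(D, q) = -4*q²
u(S) = (7 + S)/(-100 + S) (u(S) = (S + 7)/(S - 4*(-5)²) = (7 + S)/(S - 4*25) = (7 + S)/(S - 100) = (7 + S)/(-100 + S))
g(19) + 65*u(-12) = 17*19² + 65*((7 - 12)/(-100 - 12)) = 17*361 + 65*(-5/(-112)) = 6137 + 65*(-1/112*(-5)) = 6137 + 65*(5/112) = 6137 + 325/112 = 687669/112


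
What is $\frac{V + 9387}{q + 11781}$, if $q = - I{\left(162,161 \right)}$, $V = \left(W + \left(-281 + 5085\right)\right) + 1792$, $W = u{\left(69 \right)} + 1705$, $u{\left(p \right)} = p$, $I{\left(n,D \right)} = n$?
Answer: $\frac{1973}{1291} \approx 1.5283$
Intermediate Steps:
$W = 1774$ ($W = 69 + 1705 = 1774$)
$V = 8370$ ($V = \left(1774 + \left(-281 + 5085\right)\right) + 1792 = \left(1774 + 4804\right) + 1792 = 6578 + 1792 = 8370$)
$q = -162$ ($q = \left(-1\right) 162 = -162$)
$\frac{V + 9387}{q + 11781} = \frac{8370 + 9387}{-162 + 11781} = \frac{17757}{11619} = 17757 \cdot \frac{1}{11619} = \frac{1973}{1291}$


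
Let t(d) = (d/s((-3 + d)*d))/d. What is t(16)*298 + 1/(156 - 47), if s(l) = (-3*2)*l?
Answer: -15617/68016 ≈ -0.22961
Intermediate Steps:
s(l) = -6*l
t(d) = -1/(6*d*(-3 + d)) (t(d) = (d/((-6*(-3 + d)*d)))/d = (d/((-6*d*(-3 + d))))/d = (d*(-1/(6*d*(-3 + d))))/d = (-1/(6*(-3 + d)))/d = -1/(6*d*(-3 + d)))
t(16)*298 + 1/(156 - 47) = -1/6/(16*(-3 + 16))*298 + 1/(156 - 47) = -1/6*1/16/13*298 + 1/109 = -1/6*1/16*1/13*298 + 1/109 = -1/1248*298 + 1/109 = -149/624 + 1/109 = -15617/68016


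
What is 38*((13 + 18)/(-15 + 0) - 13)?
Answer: -8588/15 ≈ -572.53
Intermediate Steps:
38*((13 + 18)/(-15 + 0) - 13) = 38*(31/(-15) - 13) = 38*(31*(-1/15) - 13) = 38*(-31/15 - 13) = 38*(-226/15) = -8588/15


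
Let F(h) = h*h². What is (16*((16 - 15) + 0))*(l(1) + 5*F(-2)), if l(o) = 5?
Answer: -560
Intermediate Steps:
F(h) = h³
(16*((16 - 15) + 0))*(l(1) + 5*F(-2)) = (16*((16 - 15) + 0))*(5 + 5*(-2)³) = (16*(1 + 0))*(5 + 5*(-8)) = (16*1)*(5 - 40) = 16*(-35) = -560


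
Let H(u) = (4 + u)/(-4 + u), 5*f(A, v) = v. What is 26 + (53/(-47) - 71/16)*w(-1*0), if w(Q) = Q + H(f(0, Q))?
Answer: 23737/752 ≈ 31.565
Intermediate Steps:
f(A, v) = v/5
H(u) = (4 + u)/(-4 + u)
w(Q) = Q + (4 + Q/5)/(-4 + Q/5)
26 + (53/(-47) - 71/16)*w(-1*0) = 26 + (53/(-47) - 71/16)*((20 - 1*0 + (-1*0)*(-20 - 1*0))/(-20 - 1*0)) = 26 + (53*(-1/47) - 71*1/16)*((20 + 0 + 0*(-20 + 0))/(-20 + 0)) = 26 + (-53/47 - 71/16)*((20 + 0 + 0*(-20))/(-20)) = 26 - (-837)*(20 + 0 + 0)/3008 = 26 - (-837)*20/3008 = 26 - 4185/752*(-1) = 26 + 4185/752 = 23737/752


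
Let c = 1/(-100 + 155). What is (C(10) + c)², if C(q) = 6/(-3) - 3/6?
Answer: 74529/12100 ≈ 6.1594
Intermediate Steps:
c = 1/55 ≈ 0.018182
C(q) = -5/2 (C(q) = 6*(-⅓) - 3*⅙ = -2 - ½ = -5/2)
(C(10) + c)² = (-5/2 + 1/55)² = (-273/110)² = 74529/12100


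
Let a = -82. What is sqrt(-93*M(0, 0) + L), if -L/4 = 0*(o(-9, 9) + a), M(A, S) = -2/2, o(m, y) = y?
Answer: sqrt(93) ≈ 9.6436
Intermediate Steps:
M(A, S) = -1 (M(A, S) = -2*1/2 = -1)
L = 0 (L = -0*(9 - 82) = -0*(-73) = -4*0 = 0)
sqrt(-93*M(0, 0) + L) = sqrt(-93*(-1) + 0) = sqrt(93 + 0) = sqrt(93)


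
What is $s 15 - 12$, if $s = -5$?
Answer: $-87$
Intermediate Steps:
$s 15 - 12 = \left(-5\right) 15 - 12 = -75 - 12 = -87$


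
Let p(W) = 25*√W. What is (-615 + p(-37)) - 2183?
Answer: -2798 + 25*I*√37 ≈ -2798.0 + 152.07*I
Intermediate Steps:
(-615 + p(-37)) - 2183 = (-615 + 25*√(-37)) - 2183 = (-615 + 25*(I*√37)) - 2183 = (-615 + 25*I*√37) - 2183 = -2798 + 25*I*√37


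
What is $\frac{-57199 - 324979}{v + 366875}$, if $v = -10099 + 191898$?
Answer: $- \frac{191089}{274337} \approx -0.69655$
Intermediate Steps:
$v = 181799$
$\frac{-57199 - 324979}{v + 366875} = \frac{-57199 - 324979}{181799 + 366875} = - \frac{382178}{548674} = \left(-382178\right) \frac{1}{548674} = - \frac{191089}{274337}$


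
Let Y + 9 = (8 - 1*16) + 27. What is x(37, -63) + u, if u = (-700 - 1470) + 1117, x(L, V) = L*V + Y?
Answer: -3374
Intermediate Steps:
Y = 10 (Y = -9 + ((8 - 1*16) + 27) = -9 + ((8 - 16) + 27) = -9 + (-8 + 27) = -9 + 19 = 10)
x(L, V) = 10 + L*V (x(L, V) = L*V + 10 = 10 + L*V)
u = -1053 (u = -2170 + 1117 = -1053)
x(37, -63) + u = (10 + 37*(-63)) - 1053 = (10 - 2331) - 1053 = -2321 - 1053 = -3374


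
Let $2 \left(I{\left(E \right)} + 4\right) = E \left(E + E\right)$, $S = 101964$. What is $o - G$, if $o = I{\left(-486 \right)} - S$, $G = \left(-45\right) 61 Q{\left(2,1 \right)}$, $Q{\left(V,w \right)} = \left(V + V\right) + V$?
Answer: $150698$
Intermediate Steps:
$Q{\left(V,w \right)} = 3 V$ ($Q{\left(V,w \right)} = 2 V + V = 3 V$)
$I{\left(E \right)} = -4 + E^{2}$ ($I{\left(E \right)} = -4 + \frac{E \left(E + E\right)}{2} = -4 + \frac{E 2 E}{2} = -4 + \frac{2 E^{2}}{2} = -4 + E^{2}$)
$G = -16470$ ($G = \left(-45\right) 61 \cdot 3 \cdot 2 = \left(-2745\right) 6 = -16470$)
$o = 134228$ ($o = \left(-4 + \left(-486\right)^{2}\right) - 101964 = \left(-4 + 236196\right) - 101964 = 236192 - 101964 = 134228$)
$o - G = 134228 - -16470 = 134228 + 16470 = 150698$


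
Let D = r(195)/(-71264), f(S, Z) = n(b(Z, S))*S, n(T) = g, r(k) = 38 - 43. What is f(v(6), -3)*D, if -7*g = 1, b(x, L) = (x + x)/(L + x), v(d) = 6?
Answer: -15/249424 ≈ -6.0139e-5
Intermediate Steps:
r(k) = -5
b(x, L) = 2*x/(L + x) (b(x, L) = (2*x)/(L + x) = 2*x/(L + x))
g = -⅐ (g = -⅐*1 = -⅐ ≈ -0.14286)
n(T) = -⅐
f(S, Z) = -S/7
D = 5/71264 (D = -5/(-71264) = -5*(-1/71264) = 5/71264 ≈ 7.0162e-5)
f(v(6), -3)*D = -⅐*6*(5/71264) = -6/7*5/71264 = -15/249424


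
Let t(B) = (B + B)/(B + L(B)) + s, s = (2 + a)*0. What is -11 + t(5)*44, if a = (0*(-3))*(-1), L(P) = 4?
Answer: 341/9 ≈ 37.889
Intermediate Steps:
a = 0 (a = 0*(-1) = 0)
s = 0 (s = (2 + 0)*0 = 2*0 = 0)
t(B) = 2*B/(4 + B) (t(B) = (B + B)/(B + 4) + 0 = (2*B)/(4 + B) + 0 = 2*B/(4 + B) + 0 = 2*B/(4 + B))
-11 + t(5)*44 = -11 + (2*5/(4 + 5))*44 = -11 + (2*5/9)*44 = -11 + (2*5*(1/9))*44 = -11 + (10/9)*44 = -11 + 440/9 = 341/9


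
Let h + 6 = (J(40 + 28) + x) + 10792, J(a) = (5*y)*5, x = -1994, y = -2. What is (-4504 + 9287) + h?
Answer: 13525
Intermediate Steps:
J(a) = -50 (J(a) = (5*(-2))*5 = -10*5 = -50)
h = 8742 (h = -6 + ((-50 - 1994) + 10792) = -6 + (-2044 + 10792) = -6 + 8748 = 8742)
(-4504 + 9287) + h = (-4504 + 9287) + 8742 = 4783 + 8742 = 13525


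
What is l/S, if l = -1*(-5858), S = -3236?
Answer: -2929/1618 ≈ -1.8103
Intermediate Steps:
l = 5858
l/S = 5858/(-3236) = 5858*(-1/3236) = -2929/1618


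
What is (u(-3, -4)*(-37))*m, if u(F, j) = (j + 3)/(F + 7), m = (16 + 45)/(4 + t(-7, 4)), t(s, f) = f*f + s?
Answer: 2257/52 ≈ 43.404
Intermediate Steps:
t(s, f) = s + f² (t(s, f) = f² + s = s + f²)
m = 61/13 (m = (16 + 45)/(4 + (-7 + 4²)) = 61/(4 + (-7 + 16)) = 61/(4 + 9) = 61/13 ≈ 4.6923)
u(F, j) = (3 + j)/(7 + F)
(u(-3, -4)*(-37))*m = (((3 - 4)/(7 - 3))*(-37))*(61/13) = ((-1/4)*(-37))*(61/13) = (((¼)*(-1))*(-37))*(61/13) = -¼*(-37)*(61/13) = (37/4)*(61/13) = 2257/52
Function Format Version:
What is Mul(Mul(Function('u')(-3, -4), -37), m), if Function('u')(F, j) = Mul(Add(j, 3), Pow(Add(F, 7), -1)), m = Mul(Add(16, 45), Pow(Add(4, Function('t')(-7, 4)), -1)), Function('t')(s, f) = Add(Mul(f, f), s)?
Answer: Rational(2257, 52) ≈ 43.404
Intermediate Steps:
Function('t')(s, f) = Add(s, Pow(f, 2)) (Function('t')(s, f) = Add(Pow(f, 2), s) = Add(s, Pow(f, 2)))
m = Rational(61, 13) (m = Mul(Add(16, 45), Pow(Add(4, Add(-7, Pow(4, 2))), -1)) = Mul(61, Pow(Add(4, Add(-7, 16)), -1)) = Mul(61, Pow(Add(4, 9), -1)) = Mul(61, Pow(13, -1)) = Mul(61, Rational(1, 13)) = Rational(61, 13) ≈ 4.6923)
Function('u')(F, j) = Mul(Pow(Add(7, F), -1), Add(3, j)) (Function('u')(F, j) = Mul(Add(3, j), Pow(Add(7, F), -1)) = Mul(Pow(Add(7, F), -1), Add(3, j)))
Mul(Mul(Function('u')(-3, -4), -37), m) = Mul(Mul(Mul(Pow(Add(7, -3), -1), Add(3, -4)), -37), Rational(61, 13)) = Mul(Mul(Mul(Pow(4, -1), -1), -37), Rational(61, 13)) = Mul(Mul(Mul(Rational(1, 4), -1), -37), Rational(61, 13)) = Mul(Mul(Rational(-1, 4), -37), Rational(61, 13)) = Mul(Rational(37, 4), Rational(61, 13)) = Rational(2257, 52)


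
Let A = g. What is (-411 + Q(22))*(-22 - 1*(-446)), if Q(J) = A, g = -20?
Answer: -182744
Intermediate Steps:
A = -20
Q(J) = -20
(-411 + Q(22))*(-22 - 1*(-446)) = (-411 - 20)*(-22 - 1*(-446)) = -431*(-22 + 446) = -431*424 = -182744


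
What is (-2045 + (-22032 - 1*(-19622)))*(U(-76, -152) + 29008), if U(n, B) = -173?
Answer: -128459925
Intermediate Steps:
(-2045 + (-22032 - 1*(-19622)))*(U(-76, -152) + 29008) = (-2045 + (-22032 - 1*(-19622)))*(-173 + 29008) = (-2045 + (-22032 + 19622))*28835 = (-2045 - 2410)*28835 = -4455*28835 = -128459925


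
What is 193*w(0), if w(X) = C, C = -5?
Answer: -965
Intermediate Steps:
w(X) = -5
193*w(0) = 193*(-5) = -965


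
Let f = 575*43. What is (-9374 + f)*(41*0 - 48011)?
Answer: -737016861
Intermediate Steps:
f = 24725
(-9374 + f)*(41*0 - 48011) = (-9374 + 24725)*(41*0 - 48011) = 15351*(0 - 48011) = 15351*(-48011) = -737016861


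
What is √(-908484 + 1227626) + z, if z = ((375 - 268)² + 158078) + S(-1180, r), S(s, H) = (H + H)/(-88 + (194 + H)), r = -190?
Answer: 3560162/21 + √319142 ≈ 1.7010e+5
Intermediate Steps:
S(s, H) = 2*H/(106 + H) (S(s, H) = (2*H)/(106 + H) = 2*H/(106 + H))
z = 3560162/21 (z = ((375 - 268)² + 158078) + 2*(-190)/(106 - 190) = (107² + 158078) + 2*(-190)/(-84) = (11449 + 158078) + 2*(-190)*(-1/84) = 169527 + 95/21 = 3560162/21 ≈ 1.6953e+5)
√(-908484 + 1227626) + z = √(-908484 + 1227626) + 3560162/21 = √319142 + 3560162/21 = 3560162/21 + √319142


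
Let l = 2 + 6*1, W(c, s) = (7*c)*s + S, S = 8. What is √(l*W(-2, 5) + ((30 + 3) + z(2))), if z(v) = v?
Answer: I*√461 ≈ 21.471*I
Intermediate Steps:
W(c, s) = 8 + 7*c*s (W(c, s) = (7*c)*s + 8 = 7*c*s + 8 = 8 + 7*c*s)
l = 8 (l = 2 + 6 = 8)
√(l*W(-2, 5) + ((30 + 3) + z(2))) = √(8*(8 + 7*(-2)*5) + ((30 + 3) + 2)) = √(8*(8 - 70) + (33 + 2)) = √(8*(-62) + 35) = √(-496 + 35) = √(-461) = I*√461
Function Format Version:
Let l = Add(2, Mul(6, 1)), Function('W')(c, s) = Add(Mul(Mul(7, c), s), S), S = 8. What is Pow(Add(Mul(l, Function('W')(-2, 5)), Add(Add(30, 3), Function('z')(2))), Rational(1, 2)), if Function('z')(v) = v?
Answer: Mul(I, Pow(461, Rational(1, 2))) ≈ Mul(21.471, I)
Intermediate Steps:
Function('W')(c, s) = Add(8, Mul(7, c, s)) (Function('W')(c, s) = Add(Mul(Mul(7, c), s), 8) = Add(Mul(7, c, s), 8) = Add(8, Mul(7, c, s)))
l = 8 (l = Add(2, 6) = 8)
Pow(Add(Mul(l, Function('W')(-2, 5)), Add(Add(30, 3), Function('z')(2))), Rational(1, 2)) = Pow(Add(Mul(8, Add(8, Mul(7, -2, 5))), Add(Add(30, 3), 2)), Rational(1, 2)) = Pow(Add(Mul(8, Add(8, -70)), Add(33, 2)), Rational(1, 2)) = Pow(Add(Mul(8, -62), 35), Rational(1, 2)) = Pow(Add(-496, 35), Rational(1, 2)) = Pow(-461, Rational(1, 2)) = Mul(I, Pow(461, Rational(1, 2)))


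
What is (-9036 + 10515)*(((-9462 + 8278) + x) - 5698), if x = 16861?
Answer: 14758941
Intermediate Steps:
(-9036 + 10515)*(((-9462 + 8278) + x) - 5698) = (-9036 + 10515)*(((-9462 + 8278) + 16861) - 5698) = 1479*((-1184 + 16861) - 5698) = 1479*(15677 - 5698) = 1479*9979 = 14758941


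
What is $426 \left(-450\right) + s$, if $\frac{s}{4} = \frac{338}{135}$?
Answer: $- \frac{25878148}{135} \approx -1.9169 \cdot 10^{5}$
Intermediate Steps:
$s = \frac{1352}{135}$ ($s = 4 \cdot \frac{338}{135} = \frac{1352}{135} \approx 10.015$)
$426 \left(-450\right) + s = 426 \left(-450\right) + \frac{1352}{135} = -191700 + \frac{1352}{135} = - \frac{25878148}{135}$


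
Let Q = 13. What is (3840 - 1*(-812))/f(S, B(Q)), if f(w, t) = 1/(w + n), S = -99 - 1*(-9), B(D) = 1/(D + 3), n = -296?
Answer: -1795672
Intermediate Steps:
B(D) = 1/(3 + D)
S = -90 (S = -99 + 9 = -90)
f(w, t) = 1/(-296 + w) (f(w, t) = 1/(w - 296) = 1/(-296 + w))
(3840 - 1*(-812))/f(S, B(Q)) = (3840 - 1*(-812))/(1/(-296 - 90)) = (3840 + 812)/(1/(-386)) = 4652/(-1/386) = 4652*(-386) = -1795672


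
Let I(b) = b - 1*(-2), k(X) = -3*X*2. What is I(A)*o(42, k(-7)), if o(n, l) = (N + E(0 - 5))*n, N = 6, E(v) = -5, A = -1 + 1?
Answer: 84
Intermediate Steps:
A = 0
k(X) = -6*X
I(b) = 2 + b (I(b) = b + 2 = 2 + b)
o(n, l) = n (o(n, l) = (6 - 5)*n = 1*n = n)
I(A)*o(42, k(-7)) = (2 + 0)*42 = 2*42 = 84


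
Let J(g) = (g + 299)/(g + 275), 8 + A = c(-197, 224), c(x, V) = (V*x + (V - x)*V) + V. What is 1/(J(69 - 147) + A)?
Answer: 197/9927445 ≈ 1.9844e-5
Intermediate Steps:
c(x, V) = V + V*x + V*(V - x) (c(x, V) = (V*x + V*(V - x)) + V = V + V*x + V*(V - x))
A = 50392 (A = -8 + 224*(1 + 224) = -8 + 224*225 = -8 + 50400 = 50392)
J(g) = (299 + g)/(275 + g)
1/(J(69 - 147) + A) = 1/((299 + (69 - 147))/(275 + (69 - 147)) + 50392) = 1/((299 - 78)/(275 - 78) + 50392) = 1/(221/197 + 50392) = 1/(9927445/197) = 197/9927445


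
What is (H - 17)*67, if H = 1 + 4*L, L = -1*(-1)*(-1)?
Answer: -1340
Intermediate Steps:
L = -1 (L = 1*(-1) = -1)
H = -3 (H = 1 + 4*(-1) = 1 - 4 = -3)
(H - 17)*67 = (-3 - 17)*67 = -20*67 = -1340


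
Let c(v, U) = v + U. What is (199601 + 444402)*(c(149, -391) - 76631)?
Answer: -49506442619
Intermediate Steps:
c(v, U) = U + v
(199601 + 444402)*(c(149, -391) - 76631) = (199601 + 444402)*((-391 + 149) - 76631) = 644003*(-242 - 76631) = 644003*(-76873) = -49506442619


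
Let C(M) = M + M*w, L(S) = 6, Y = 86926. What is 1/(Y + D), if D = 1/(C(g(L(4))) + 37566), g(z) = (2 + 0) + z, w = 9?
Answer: 37646/3272416197 ≈ 1.1504e-5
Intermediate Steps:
g(z) = 2 + z
C(M) = 10*M (C(M) = M + M*9 = M + 9*M = 10*M)
D = 1/37646 (D = 1/(10*(2 + 6) + 37566) = 1/(10*8 + 37566) = 1/(80 + 37566) = 1/37646 ≈ 2.6563e-5)
1/(Y + D) = 1/(86926 + 1/37646) = 1/(3272416197/37646) = 37646/3272416197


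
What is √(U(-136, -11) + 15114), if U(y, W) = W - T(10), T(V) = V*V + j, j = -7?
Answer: √15010 ≈ 122.52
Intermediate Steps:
T(V) = -7 + V² (T(V) = V*V - 7 = V² - 7 = -7 + V²)
U(y, W) = -93 + W (U(y, W) = W - (-7 + 10²) = W - (-7 + 100) = W - 1*93 = W - 93 = -93 + W)
√(U(-136, -11) + 15114) = √((-93 - 11) + 15114) = √(-104 + 15114) = √15010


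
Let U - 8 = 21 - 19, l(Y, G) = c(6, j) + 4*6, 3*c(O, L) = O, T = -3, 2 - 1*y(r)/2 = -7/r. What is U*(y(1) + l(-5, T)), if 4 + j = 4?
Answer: 440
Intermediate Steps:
y(r) = 4 + 14/r (y(r) = 4 - (-14)/r = 4 + 14/r)
j = 0 (j = -4 + 4 = 0)
c(O, L) = O/3
l(Y, G) = 26 (l(Y, G) = (⅓)*6 + 4*6 = 2 + 24 = 26)
U = 10 (U = 8 + (21 - 19) = 8 + 2 = 10)
U*(y(1) + l(-5, T)) = 10*((4 + 14/1) + 26) = 10*((4 + 14*1) + 26) = 10*((4 + 14) + 26) = 10*(18 + 26) = 10*44 = 440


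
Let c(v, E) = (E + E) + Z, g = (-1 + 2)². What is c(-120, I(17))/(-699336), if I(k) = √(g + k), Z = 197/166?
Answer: -197/116089776 - √2/116556 ≈ -1.3830e-5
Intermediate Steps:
g = 1 (g = 1² = 1)
Z = 197/166 (Z = 197*(1/166) = 197/166 ≈ 1.1867)
I(k) = √(1 + k)
c(v, E) = 197/166 + 2*E (c(v, E) = (E + E) + 197/166 = 2*E + 197/166 = 197/166 + 2*E)
c(-120, I(17))/(-699336) = (197/166 + 2*√(1 + 17))/(-699336) = (197/166 + 2*√18)*(-1/699336) = (197/166 + 2*(3*√2))*(-1/699336) = (197/166 + 6*√2)*(-1/699336) = -197/116089776 - √2/116556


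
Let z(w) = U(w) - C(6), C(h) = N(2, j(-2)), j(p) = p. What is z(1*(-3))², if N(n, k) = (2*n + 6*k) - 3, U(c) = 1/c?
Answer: 1024/9 ≈ 113.78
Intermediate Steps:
N(n, k) = -3 + 2*n + 6*k
C(h) = -11 (C(h) = -3 + 2*2 + 6*(-2) = -3 + 4 - 12 = -11)
z(w) = 11 + 1/w (z(w) = 1/w - 1*(-11) = 1/w + 11 = 11 + 1/w)
z(1*(-3))² = (11 + 1/(1*(-3)))² = (11 + 1/(-3))² = (11 - ⅓)² = (32/3)² = 1024/9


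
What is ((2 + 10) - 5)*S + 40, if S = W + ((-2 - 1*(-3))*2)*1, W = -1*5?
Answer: 19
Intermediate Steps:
W = -5
S = -3 (S = -5 + ((-2 - 1*(-3))*2)*1 = -5 + ((-2 + 3)*2)*1 = -5 + (1*2)*1 = -5 + 2*1 = -5 + 2 = -3)
((2 + 10) - 5)*S + 40 = ((2 + 10) - 5)*(-3) + 40 = (12 - 5)*(-3) + 40 = 7*(-3) + 40 = -21 + 40 = 19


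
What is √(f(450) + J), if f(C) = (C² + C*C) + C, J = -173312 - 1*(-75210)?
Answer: 2*√76837 ≈ 554.39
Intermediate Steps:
J = -98102 (J = -173312 + 75210 = -98102)
f(C) = C + 2*C² (f(C) = (C² + C²) + C = 2*C² + C = C + 2*C²)
√(f(450) + J) = √(450*(1 + 2*450) - 98102) = √(450*(1 + 900) - 98102) = √(450*901 - 98102) = √(405450 - 98102) = √307348 = 2*√76837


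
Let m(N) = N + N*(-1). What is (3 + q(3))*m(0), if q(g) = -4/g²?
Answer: 0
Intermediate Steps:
m(N) = 0 (m(N) = N - N = 0)
q(g) = -4/g²
(3 + q(3))*m(0) = (3 - 4/3²)*0 = (3 - 4*⅑)*0 = (3 - 4/9)*0 = (23/9)*0 = 0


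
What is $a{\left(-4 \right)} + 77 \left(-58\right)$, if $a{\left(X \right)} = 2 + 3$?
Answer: $-4461$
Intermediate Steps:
$a{\left(X \right)} = 5$
$a{\left(-4 \right)} + 77 \left(-58\right) = 5 + 77 \left(-58\right) = 5 - 4466 = -4461$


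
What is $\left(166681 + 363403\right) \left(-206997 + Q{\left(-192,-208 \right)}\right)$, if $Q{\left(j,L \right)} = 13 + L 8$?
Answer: $-110600966432$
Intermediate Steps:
$Q{\left(j,L \right)} = 13 + 8 L$
$\left(166681 + 363403\right) \left(-206997 + Q{\left(-192,-208 \right)}\right) = \left(166681 + 363403\right) \left(-206997 + \left(13 + 8 \left(-208\right)\right)\right) = 530084 \left(-206997 + \left(13 - 1664\right)\right) = 530084 \left(-206997 - 1651\right) = 530084 \left(-208648\right) = -110600966432$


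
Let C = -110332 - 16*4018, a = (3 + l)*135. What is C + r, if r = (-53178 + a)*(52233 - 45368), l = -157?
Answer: -507964940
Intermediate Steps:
a = -20790 (a = (3 - 157)*135 = -154*135 = -20790)
C = -174620 (C = -110332 - 1*64288 = -110332 - 64288 = -174620)
r = -507790320 (r = (-53178 - 20790)*(52233 - 45368) = -73968*6865 = -507790320)
C + r = -174620 - 507790320 = -507964940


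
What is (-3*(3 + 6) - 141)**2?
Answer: 28224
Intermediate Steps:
(-3*(3 + 6) - 141)**2 = (-3*9 - 141)**2 = (-27 - 141)**2 = (-168)**2 = 28224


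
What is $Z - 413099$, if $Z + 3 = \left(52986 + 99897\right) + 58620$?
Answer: $-201599$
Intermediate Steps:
$Z = 211500$ ($Z = -3 + \left(\left(52986 + 99897\right) + 58620\right) = -3 + \left(152883 + 58620\right) = -3 + 211503 = 211500$)
$Z - 413099 = 211500 - 413099 = -201599$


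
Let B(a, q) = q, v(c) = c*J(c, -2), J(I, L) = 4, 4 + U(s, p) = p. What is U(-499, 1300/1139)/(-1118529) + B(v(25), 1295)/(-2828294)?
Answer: -234375277483/514751338714302 ≈ -0.00045532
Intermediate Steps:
U(s, p) = -4 + p
v(c) = 4*c (v(c) = c*4 = 4*c)
U(-499, 1300/1139)/(-1118529) + B(v(25), 1295)/(-2828294) = (-4 + 1300/1139)/(-1118529) + 1295/(-2828294) = (-4 + 1300*(1/1139))*(-1/1118529) + 1295*(-1/2828294) = (-4 + 1300/1139)*(-1/1118529) - 185/404042 = -3256/1139*(-1/1118529) - 185/404042 = 3256/1274004531 - 185/404042 = -234375277483/514751338714302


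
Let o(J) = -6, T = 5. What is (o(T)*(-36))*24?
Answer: 5184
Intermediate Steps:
(o(T)*(-36))*24 = -6*(-36)*24 = 216*24 = 5184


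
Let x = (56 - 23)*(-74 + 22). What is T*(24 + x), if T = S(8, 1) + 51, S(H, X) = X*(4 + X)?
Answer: -94752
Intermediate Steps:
T = 56 (T = 1*(4 + 1) + 51 = 1*5 + 51 = 5 + 51 = 56)
x = -1716 (x = 33*(-52) = -1716)
T*(24 + x) = 56*(24 - 1716) = 56*(-1692) = -94752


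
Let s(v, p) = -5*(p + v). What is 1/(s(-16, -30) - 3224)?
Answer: -1/2994 ≈ -0.00033400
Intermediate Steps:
s(v, p) = -5*p - 5*v
1/(s(-16, -30) - 3224) = 1/((-5*(-30) - 5*(-16)) - 3224) = 1/((150 + 80) - 3224) = 1/(230 - 3224) = 1/(-2994) = -1/2994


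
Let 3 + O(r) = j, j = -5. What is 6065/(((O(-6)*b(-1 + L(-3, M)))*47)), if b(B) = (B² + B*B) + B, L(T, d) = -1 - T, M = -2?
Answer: -6065/1128 ≈ -5.3768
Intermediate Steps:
O(r) = -8 (O(r) = -3 - 5 = -8)
b(B) = B + 2*B² (b(B) = (B² + B²) + B = 2*B² + B = B + 2*B²)
6065/(((O(-6)*b(-1 + L(-3, M)))*47)) = 6065/((-8*(-1 + (-1 - 1*(-3)))*(1 + 2*(-1 + (-1 - 1*(-3))))*47)) = 6065/((-8*(-1 + (-1 + 3))*(1 + 2*(-1 + (-1 + 3)))*47)) = 6065/((-8*(-1 + 2)*(1 + 2*(-1 + 2))*47)) = 6065/((-8*(1 + 2*1)*47)) = 6065/((-8*(1 + 2)*47)) = 6065/((-8*3*47)) = 6065/((-24*47)) = 6065/(-1128) = 6065*(-1/1128) = -6065/1128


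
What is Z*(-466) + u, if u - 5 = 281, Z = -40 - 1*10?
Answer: 23586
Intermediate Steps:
Z = -50 (Z = -40 - 10 = -50)
u = 286 (u = 5 + 281 = 286)
Z*(-466) + u = -50*(-466) + 286 = 23300 + 286 = 23586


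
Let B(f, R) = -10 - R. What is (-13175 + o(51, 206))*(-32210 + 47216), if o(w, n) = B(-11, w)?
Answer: -198619416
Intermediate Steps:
o(w, n) = -10 - w
(-13175 + o(51, 206))*(-32210 + 47216) = (-13175 + (-10 - 1*51))*(-32210 + 47216) = (-13175 + (-10 - 51))*15006 = (-13175 - 61)*15006 = -13236*15006 = -198619416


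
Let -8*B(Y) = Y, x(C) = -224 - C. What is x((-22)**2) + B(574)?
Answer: -3119/4 ≈ -779.75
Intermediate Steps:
B(Y) = -Y/8
x((-22)**2) + B(574) = (-224 - 1*(-22)**2) - 1/8*574 = (-224 - 1*484) - 287/4 = (-224 - 484) - 287/4 = -708 - 287/4 = -3119/4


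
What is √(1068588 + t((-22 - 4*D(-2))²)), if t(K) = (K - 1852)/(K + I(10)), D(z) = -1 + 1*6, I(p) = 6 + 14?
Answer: √53139810199/223 ≈ 1033.7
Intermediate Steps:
I(p) = 20
D(z) = 5 (D(z) = -1 + 6 = 5)
t(K) = (-1852 + K)/(20 + K) (t(K) = (K - 1852)/(K + 20) = (-1852 + K)/(20 + K))
√(1068588 + t((-22 - 4*D(-2))²)) = √(1068588 + (-1852 + (-22 - 4*5)²)/(20 + (-22 - 4*5)²)) = √(1068588 + (-1852 + (-22 - 20)²)/(20 + (-22 - 20)²)) = √(1068588 + (-1852 + (-42)²)/(20 + (-42)²)) = √(1068588 + (-1852 + 1764)/(20 + 1764)) = √(1068588 - 88/1784) = √(1068588 + (1/1784)*(-88)) = √(1068588 - 11/223) = √(238295113/223) = √53139810199/223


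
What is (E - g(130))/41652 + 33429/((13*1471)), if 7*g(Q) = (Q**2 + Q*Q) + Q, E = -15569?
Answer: 539520589/428890644 ≈ 1.2579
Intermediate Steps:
g(Q) = Q/7 + 2*Q**2/7 (g(Q) = ((Q**2 + Q*Q) + Q)/7 = ((Q**2 + Q**2) + Q)/7 = (2*Q**2 + Q)/7 = (Q + 2*Q**2)/7 = Q/7 + 2*Q**2/7)
(E - g(130))/41652 + 33429/((13*1471)) = (-15569 - 130*(1 + 2*130)/7)/41652 + 33429/((13*1471)) = (-15569 - 130*(1 + 260)/7)*(1/41652) + 33429/19123 = (-15569 - 130*261/7)*(1/41652) + 33429*(1/19123) = (-15569 - 1*33930/7)*(1/41652) + 33429/19123 = (-15569 - 33930/7)*(1/41652) + 33429/19123 = -142913/7*1/41652 + 33429/19123 = -142913/291564 + 33429/19123 = 539520589/428890644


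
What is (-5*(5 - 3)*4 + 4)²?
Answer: 1296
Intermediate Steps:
(-5*(5 - 3)*4 + 4)² = (-5*2*4 + 4)² = (-10*4 + 4)² = (-40 + 4)² = (-36)² = 1296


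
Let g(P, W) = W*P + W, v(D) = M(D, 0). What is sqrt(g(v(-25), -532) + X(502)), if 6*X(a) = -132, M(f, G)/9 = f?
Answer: sqrt(119146) ≈ 345.18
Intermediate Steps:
M(f, G) = 9*f
v(D) = 9*D
X(a) = -22 (X(a) = (1/6)*(-132) = -22)
g(P, W) = W + P*W (g(P, W) = P*W + W = W + P*W)
sqrt(g(v(-25), -532) + X(502)) = sqrt(-532*(1 + 9*(-25)) - 22) = sqrt(-532*(1 - 225) - 22) = sqrt(-532*(-224) - 22) = sqrt(119168 - 22) = sqrt(119146)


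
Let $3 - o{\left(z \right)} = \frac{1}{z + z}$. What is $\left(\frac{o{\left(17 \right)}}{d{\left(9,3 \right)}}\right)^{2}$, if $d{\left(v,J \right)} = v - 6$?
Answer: $\frac{10201}{10404} \approx 0.98049$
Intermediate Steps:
$d{\left(v,J \right)} = -6 + v$
$o{\left(z \right)} = 3 - \frac{1}{2 z}$ ($o{\left(z \right)} = 3 - \frac{1}{z + z} = 3 - \frac{1}{2 z}$)
$\left(\frac{o{\left(17 \right)}}{d{\left(9,3 \right)}}\right)^{2} = \left(\frac{3 - \frac{1}{2 \cdot 17}}{-6 + 9}\right)^{2} = \left(\frac{3 - \frac{1}{34}}{3}\right)^{2} = \left(\left(3 - \frac{1}{34}\right) \frac{1}{3}\right)^{2} = \left(\frac{101}{34} \cdot \frac{1}{3}\right)^{2} = \left(\frac{101}{102}\right)^{2} = \frac{10201}{10404}$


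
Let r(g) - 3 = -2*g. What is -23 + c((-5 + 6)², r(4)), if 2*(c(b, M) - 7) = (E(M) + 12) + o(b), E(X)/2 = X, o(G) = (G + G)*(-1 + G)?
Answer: -15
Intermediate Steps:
o(G) = 2*G*(-1 + G) (o(G) = (2*G)*(-1 + G) = 2*G*(-1 + G))
E(X) = 2*X
r(g) = 3 - 2*g
c(b, M) = 13 + M + b*(-1 + b) (c(b, M) = 7 + ((2*M + 12) + 2*b*(-1 + b))/2 = 7 + ((12 + 2*M) + 2*b*(-1 + b))/2 = 7 + (12 + 2*M + 2*b*(-1 + b))/2 = 7 + (6 + M + b*(-1 + b)) = 13 + M + b*(-1 + b))
-23 + c((-5 + 6)², r(4)) = -23 + (13 + (3 - 2*4) + (-5 + 6)²*(-1 + (-5 + 6)²)) = -23 + (13 + (3 - 8) + 1²*(-1 + 1²)) = -23 + (13 - 5 + 1*(-1 + 1)) = -23 + (13 - 5 + 1*0) = -23 + (13 - 5 + 0) = -23 + 8 = -15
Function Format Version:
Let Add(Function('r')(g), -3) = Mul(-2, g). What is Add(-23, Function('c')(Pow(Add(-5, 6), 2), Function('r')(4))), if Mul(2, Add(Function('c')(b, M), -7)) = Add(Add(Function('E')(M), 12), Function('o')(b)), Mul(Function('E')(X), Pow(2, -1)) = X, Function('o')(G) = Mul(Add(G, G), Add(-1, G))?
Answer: -15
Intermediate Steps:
Function('o')(G) = Mul(2, G, Add(-1, G)) (Function('o')(G) = Mul(Mul(2, G), Add(-1, G)) = Mul(2, G, Add(-1, G)))
Function('E')(X) = Mul(2, X)
Function('r')(g) = Add(3, Mul(-2, g))
Function('c')(b, M) = Add(13, M, Mul(b, Add(-1, b))) (Function('c')(b, M) = Add(7, Mul(Rational(1, 2), Add(Add(Mul(2, M), 12), Mul(2, b, Add(-1, b))))) = Add(7, Mul(Rational(1, 2), Add(Add(12, Mul(2, M)), Mul(2, b, Add(-1, b))))) = Add(7, Mul(Rational(1, 2), Add(12, Mul(2, M), Mul(2, b, Add(-1, b))))) = Add(7, Add(6, M, Mul(b, Add(-1, b)))) = Add(13, M, Mul(b, Add(-1, b))))
Add(-23, Function('c')(Pow(Add(-5, 6), 2), Function('r')(4))) = Add(-23, Add(13, Add(3, Mul(-2, 4)), Mul(Pow(Add(-5, 6), 2), Add(-1, Pow(Add(-5, 6), 2))))) = Add(-23, Add(13, Add(3, -8), Mul(Pow(1, 2), Add(-1, Pow(1, 2))))) = Add(-23, Add(13, -5, Mul(1, Add(-1, 1)))) = Add(-23, Add(13, -5, Mul(1, 0))) = Add(-23, Add(13, -5, 0)) = Add(-23, 8) = -15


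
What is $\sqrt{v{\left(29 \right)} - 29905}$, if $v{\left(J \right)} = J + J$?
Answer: $i \sqrt{29847} \approx 172.76 i$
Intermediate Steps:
$v{\left(J \right)} = 2 J$
$\sqrt{v{\left(29 \right)} - 29905} = \sqrt{2 \cdot 29 - 29905} = \sqrt{58 - 29905} = \sqrt{-29847} = i \sqrt{29847}$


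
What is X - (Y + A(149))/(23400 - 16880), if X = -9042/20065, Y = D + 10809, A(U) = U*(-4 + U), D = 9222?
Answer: -44719009/6541190 ≈ -6.8365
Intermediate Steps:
Y = 20031 (Y = 9222 + 10809 = 20031)
X = -9042/20065 (X = -9042*1/20065 = -9042/20065 ≈ -0.45064)
X - (Y + A(149))/(23400 - 16880) = -9042/20065 - (20031 + 149*(-4 + 149))/(23400 - 16880) = -9042/20065 - (20031 + 149*145)/6520 = -9042/20065 - (20031 + 21605)/6520 = -9042/20065 - 41636/6520 = -9042/20065 - 1*10409/1630 = -9042/20065 - 10409/1630 = -44719009/6541190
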